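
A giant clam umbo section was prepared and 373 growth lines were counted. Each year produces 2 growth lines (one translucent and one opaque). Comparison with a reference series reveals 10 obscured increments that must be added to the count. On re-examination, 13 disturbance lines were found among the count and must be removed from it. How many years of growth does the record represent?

After corrections the count is 373 − 13 + 10 = 370 growth lines.
Dividing by 2 growth lines per year: 370 / 2 = 185 years.

185 years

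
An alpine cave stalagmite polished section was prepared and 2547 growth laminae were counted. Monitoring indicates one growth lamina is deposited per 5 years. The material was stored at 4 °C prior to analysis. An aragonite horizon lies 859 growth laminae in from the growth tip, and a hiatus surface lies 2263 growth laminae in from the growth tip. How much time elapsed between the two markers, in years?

7020 yr

Separation: 2263 − 859 = 1404 growth laminae.
At 5 years per growth lamina, 1404 × 5 = 7020 years.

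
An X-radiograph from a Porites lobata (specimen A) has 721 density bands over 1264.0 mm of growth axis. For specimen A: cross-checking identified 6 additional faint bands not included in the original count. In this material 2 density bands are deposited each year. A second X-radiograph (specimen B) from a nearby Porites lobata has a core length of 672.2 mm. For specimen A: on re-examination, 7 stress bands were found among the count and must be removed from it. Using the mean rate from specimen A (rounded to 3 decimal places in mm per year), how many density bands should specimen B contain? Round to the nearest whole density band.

383 density bands

Specimen A: adjusted count: 721 − 7 + 6 = 720 density bands.
Specimen A: 720 density bands at 2 per year is 720 / 2 = 360 years.
A: Extension rate ≈ 1264.0 / 360 = 3.511 mm/year.
B spans 672.2 / 3.511 = 191.46 years; at 2 density bands per year that is 191.46 × 2 ≈ 383 density bands.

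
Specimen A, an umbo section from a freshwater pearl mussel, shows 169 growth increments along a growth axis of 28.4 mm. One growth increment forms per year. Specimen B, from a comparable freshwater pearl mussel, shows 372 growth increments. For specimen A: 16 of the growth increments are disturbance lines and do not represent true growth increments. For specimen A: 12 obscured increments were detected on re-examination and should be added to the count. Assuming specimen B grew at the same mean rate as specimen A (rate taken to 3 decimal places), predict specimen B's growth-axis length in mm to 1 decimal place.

Specimen A: correcting the raw count gives 169 − 16 + 12 = 165 true growth increments.
A: Extension rate ≈ 28.4 / 165 = 0.172 mm/yr.
B's length ≈ 0.172 × 372 = 64.0 mm.

64.0 mm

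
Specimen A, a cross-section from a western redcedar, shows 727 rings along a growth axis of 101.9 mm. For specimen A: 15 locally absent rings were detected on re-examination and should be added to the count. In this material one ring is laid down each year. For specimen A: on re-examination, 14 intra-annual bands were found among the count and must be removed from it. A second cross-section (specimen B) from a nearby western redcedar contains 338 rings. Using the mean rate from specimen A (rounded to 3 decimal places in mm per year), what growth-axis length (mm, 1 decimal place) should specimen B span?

47.3 mm

Specimen A: after corrections the count is 727 − 14 + 15 = 728 rings.
A: Mean rate = 101.9 mm / 728 years ≈ 0.140 mm/yr.
B's length ≈ 0.140 × 338 = 47.3 mm.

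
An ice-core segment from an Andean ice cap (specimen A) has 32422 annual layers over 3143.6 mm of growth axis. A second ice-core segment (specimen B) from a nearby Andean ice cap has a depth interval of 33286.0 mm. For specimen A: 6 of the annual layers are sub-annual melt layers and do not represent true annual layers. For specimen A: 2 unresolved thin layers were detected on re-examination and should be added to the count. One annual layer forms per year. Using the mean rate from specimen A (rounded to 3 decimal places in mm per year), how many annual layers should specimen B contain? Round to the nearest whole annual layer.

Specimen A: adjusted count: 32422 − 6 + 2 = 32418 annual layers.
A: Mean rate = 3143.6 mm / 32418 years ≈ 0.097 mm/year.
Specimen B: 33286.0 mm / 0.097 mm per year = 343154.64 years ≈ 343155 annual layers.

343155 annual layers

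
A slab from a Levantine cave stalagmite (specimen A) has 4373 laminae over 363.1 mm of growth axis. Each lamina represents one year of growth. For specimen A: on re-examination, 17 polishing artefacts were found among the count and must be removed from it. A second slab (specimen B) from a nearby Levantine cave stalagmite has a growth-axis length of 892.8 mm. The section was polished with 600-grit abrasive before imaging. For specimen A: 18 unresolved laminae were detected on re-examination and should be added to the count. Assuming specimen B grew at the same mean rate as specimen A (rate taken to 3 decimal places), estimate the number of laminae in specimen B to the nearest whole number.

10757 laminae

Specimen A: adjusted count: 4373 − 17 + 18 = 4374 laminae.
A: Extension rate ≈ 363.1 / 4374 = 0.083 mm/year.
B spans 892.8 / 0.083 = 10756.63 years ≈ 10757 laminae.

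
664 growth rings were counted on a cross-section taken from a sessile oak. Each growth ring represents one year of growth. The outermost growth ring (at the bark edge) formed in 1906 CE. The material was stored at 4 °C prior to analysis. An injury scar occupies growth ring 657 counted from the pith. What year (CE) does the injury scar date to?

The injury scar sits at growth ring 657 from the pith, so 664 − 657 = 7 growth rings formed after it.
Counting back 7 years from 1906 CE places the injury scar in 1906 − 7 = 1899 CE.

1899 CE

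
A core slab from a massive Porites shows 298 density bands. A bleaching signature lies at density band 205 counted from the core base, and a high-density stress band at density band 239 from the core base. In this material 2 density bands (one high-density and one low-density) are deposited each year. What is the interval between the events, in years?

The two markers are separated by 239 − 205 = 34 density bands.
With 2 density bands per year, 34 / 2 = 17 years.

17 yr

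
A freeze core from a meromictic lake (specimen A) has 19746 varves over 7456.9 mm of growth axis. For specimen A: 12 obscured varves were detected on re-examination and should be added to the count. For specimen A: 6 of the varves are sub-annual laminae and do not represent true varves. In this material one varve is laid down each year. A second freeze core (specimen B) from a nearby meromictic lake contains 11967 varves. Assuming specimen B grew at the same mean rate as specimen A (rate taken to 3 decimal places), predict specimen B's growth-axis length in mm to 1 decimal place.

4523.5 mm

Specimen A: true varve count = 19746 − 6 + 12 = 19752.
A: Mean rate = 7456.9 mm / 19752 years ≈ 0.378 mm per year.
Length of B = 0.378 × 11967 = 4523.5 mm.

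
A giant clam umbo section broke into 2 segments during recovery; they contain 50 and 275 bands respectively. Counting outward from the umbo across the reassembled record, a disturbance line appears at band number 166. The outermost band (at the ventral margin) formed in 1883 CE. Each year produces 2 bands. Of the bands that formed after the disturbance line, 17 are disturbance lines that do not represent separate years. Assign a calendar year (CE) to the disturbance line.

1812 CE

Total bands = 50 + 275 = 325.
The disturbance line sits at band 166 from the umbo, so 325 − 166 = 159 bands formed after it.
Removing the 17 false bands leaves 159 − 17 = 142 true bands beyond the disturbance line.
With 2 bands per year, 142 / 2 = 71 years.
Counting back 71 years from 1883 CE places the disturbance line in 1883 − 71 = 1812 CE.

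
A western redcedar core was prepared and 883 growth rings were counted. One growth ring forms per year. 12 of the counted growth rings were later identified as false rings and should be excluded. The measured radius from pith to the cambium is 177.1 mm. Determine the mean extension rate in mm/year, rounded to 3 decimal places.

Correcting the raw count gives 883 − 12 = 871 true growth rings.
177.1 mm over 871 years gives 177.1 / 871 ≈ 0.203 mm/year.

0.203 mm/year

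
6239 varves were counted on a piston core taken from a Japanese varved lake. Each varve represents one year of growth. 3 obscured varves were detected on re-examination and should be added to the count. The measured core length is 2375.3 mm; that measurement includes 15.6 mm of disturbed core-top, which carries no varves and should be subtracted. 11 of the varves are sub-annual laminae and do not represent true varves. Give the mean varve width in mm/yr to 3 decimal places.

True varve count = 6239 − 11 + 3 = 6231.
Net length = 2375.3 − 15.6 = 2359.7 mm.
2359.7 mm over 6231 years gives 2359.7 / 6231 ≈ 0.379 mm/yr.

0.379 mm/yr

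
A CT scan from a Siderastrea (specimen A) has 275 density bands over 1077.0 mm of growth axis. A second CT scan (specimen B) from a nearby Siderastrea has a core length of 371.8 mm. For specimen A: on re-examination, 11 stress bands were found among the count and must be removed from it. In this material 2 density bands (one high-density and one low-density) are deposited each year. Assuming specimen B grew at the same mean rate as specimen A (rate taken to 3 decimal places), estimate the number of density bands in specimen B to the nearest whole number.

91 density bands

Specimen A: after corrections the count is 275 − 11 = 264 density bands.
Specimen A: dividing by 2 density bands per year: 264 / 2 = 132 years.
A: Extension rate ≈ 1077.0 / 132 = 8.159 mm/yr.
For B, 371.8 / 8.159 = 45.57 years; at 2 density bands per year that is 45.57 × 2 ≈ 91 density bands.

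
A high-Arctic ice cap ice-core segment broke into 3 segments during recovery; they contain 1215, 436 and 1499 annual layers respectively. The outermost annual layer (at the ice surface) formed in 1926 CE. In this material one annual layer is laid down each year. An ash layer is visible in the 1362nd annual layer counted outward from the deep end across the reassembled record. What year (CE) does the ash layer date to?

Total annual layers = 1215 + 436 + 1499 = 3150.
Between annual layer 1362 and the ice surface there are 3150 − 1362 = 1788 annual layers.
The annual layer at the ice surface is 1926 CE, so the ash layer dates to 1926 − 1788 = 138 CE.

138 CE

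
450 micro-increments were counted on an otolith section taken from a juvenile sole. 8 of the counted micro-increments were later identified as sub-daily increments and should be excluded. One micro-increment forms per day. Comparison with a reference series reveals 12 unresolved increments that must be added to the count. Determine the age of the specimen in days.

Adjusted count: 450 − 8 + 12 = 454 micro-increments.
One micro-increment per day makes the duration 454 days.

454 days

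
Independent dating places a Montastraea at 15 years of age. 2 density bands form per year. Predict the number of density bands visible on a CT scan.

30 density bands

With 2 density bands per year, 15 years would produce 15 × 2 = 30 density bands.
So 30 density bands should be present.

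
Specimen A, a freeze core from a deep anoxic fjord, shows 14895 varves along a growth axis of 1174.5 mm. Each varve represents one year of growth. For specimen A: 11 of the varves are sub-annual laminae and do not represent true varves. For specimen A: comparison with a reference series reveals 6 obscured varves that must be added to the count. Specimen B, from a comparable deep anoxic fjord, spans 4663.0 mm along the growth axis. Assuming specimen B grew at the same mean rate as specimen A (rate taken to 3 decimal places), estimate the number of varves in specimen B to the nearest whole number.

Specimen A: adjusted count: 14895 − 11 + 6 = 14890 varves.
A: Mean rate = 1174.5 mm / 14890 years ≈ 0.079 mm/yr.
Specimen B: 4663.0 mm / 0.079 mm per year = 59025.32 years ≈ 59025 varves.

59025 varves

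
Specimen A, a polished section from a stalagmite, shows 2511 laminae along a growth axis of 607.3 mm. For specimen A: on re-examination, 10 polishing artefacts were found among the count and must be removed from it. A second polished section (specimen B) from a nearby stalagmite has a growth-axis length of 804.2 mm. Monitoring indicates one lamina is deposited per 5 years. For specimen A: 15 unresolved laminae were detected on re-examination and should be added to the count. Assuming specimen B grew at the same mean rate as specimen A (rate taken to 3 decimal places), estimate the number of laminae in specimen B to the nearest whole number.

Specimen A: after corrections the count is 2511 − 10 + 15 = 2516 laminae.
Specimen A: 2516 laminae at 5 years each span 2516 × 5 = 12580 years.
A: 607.3 mm over 12580 years gives 607.3 / 12580 ≈ 0.048 mm/yr.
For B, 804.2 / 0.048 = 16754.17 years; at 5 years per lamina that is 16754.17 / 5 ≈ 3351 laminae.

3351 laminae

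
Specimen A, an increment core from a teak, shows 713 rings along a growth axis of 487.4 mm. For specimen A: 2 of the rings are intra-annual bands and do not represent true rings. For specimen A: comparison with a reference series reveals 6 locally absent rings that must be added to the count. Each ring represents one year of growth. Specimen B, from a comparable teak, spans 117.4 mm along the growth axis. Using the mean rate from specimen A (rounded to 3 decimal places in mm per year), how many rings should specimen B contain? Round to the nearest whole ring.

173 rings

Specimen A: true ring count = 713 − 2 + 6 = 717.
A: Extension rate ≈ 487.4 / 717 = 0.680 mm/yr.
For B, 117.4 / 0.680 = 172.65 years ≈ 173 rings.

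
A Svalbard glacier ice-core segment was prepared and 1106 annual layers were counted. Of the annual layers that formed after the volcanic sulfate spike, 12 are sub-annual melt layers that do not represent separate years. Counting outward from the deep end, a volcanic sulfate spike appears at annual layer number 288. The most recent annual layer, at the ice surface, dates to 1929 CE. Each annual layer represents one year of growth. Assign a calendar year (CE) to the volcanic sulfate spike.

The volcanic sulfate spike sits at annual layer 288 from the deep end, so 1106 − 288 = 818 annual layers formed after it.
Excluding 12 false annual layers: 818 − 12 = 806.
Counting back 806 years from 1929 CE places the volcanic sulfate spike in 1929 − 806 = 1123 CE.

1123 CE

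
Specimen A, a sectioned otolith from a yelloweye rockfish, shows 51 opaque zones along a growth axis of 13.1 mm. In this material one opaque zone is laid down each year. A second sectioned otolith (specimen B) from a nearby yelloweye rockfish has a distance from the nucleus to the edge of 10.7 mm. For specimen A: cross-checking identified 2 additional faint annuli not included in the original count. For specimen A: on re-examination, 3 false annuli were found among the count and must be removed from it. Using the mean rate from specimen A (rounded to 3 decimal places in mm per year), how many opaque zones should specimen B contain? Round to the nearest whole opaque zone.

Specimen A: after corrections the count is 51 − 3 + 2 = 50 opaque zones.
A: 13.1 mm over 50 years gives 13.1 / 50 ≈ 0.262 mm per year.
Specimen B: 10.7 mm / 0.262 mm per year = 40.84 years ≈ 41 opaque zones.

41 opaque zones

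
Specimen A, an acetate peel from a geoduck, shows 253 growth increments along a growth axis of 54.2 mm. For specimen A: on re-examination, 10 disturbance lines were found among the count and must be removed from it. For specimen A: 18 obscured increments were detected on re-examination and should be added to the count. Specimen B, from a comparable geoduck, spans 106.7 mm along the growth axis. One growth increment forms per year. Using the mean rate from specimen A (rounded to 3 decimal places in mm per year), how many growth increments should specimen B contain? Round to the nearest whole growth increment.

513 growth increments

Specimen A: true growth increment count = 253 − 10 + 18 = 261.
A: 54.2 mm over 261 years gives 54.2 / 261 ≈ 0.208 mm/yr.
Specimen B: 106.7 mm / 0.208 mm per year = 512.98 years ≈ 513 growth increments.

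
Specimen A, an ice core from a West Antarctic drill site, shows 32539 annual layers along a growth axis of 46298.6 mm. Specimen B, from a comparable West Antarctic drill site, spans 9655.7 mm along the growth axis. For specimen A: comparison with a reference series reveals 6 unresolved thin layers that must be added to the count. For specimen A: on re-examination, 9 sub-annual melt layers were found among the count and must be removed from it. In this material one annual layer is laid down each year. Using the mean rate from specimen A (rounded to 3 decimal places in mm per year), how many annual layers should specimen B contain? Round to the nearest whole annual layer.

Specimen A: correcting the raw count gives 32539 − 9 + 6 = 32536 true annual layers.
A: 46298.6 mm over 32536 years gives 46298.6 / 32536 ≈ 1.423 mm/year.
Specimen B: 9655.7 mm / 1.423 mm per year = 6785.45 years ≈ 6785 annual layers.

6785 annual layers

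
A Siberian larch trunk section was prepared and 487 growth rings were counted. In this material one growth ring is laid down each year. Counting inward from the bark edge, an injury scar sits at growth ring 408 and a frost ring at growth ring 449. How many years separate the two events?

41 years

449 − 408 = 41 growth rings lie between the two events.
That is 41 years at one growth ring per year.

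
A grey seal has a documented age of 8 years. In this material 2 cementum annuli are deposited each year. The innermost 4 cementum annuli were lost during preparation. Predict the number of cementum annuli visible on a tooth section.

With 2 cementum annuli per year, 8 years would produce 8 × 2 = 16 cementum annuli.
Subtracting the 4 cementum annuli not captured gives 16 − 4 = 12 cementum annuli in the record.

12 cementum annuli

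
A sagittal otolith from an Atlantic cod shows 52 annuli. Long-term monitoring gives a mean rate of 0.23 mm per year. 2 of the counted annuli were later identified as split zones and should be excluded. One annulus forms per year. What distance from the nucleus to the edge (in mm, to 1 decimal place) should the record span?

11.5 mm

Adjusted count: 52 − 2 = 50 annuli.
50 years at 0.23 mm/year gives 0.23 × 50 = 11.5 mm.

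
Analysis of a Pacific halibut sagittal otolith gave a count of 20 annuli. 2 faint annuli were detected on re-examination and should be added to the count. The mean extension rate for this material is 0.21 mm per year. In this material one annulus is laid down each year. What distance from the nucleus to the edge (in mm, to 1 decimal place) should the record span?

Correcting the raw count gives 20 + 2 = 22 true annuli.
Predicted length = 0.21 mm/year × 22 years = 4.6 mm.

4.6 mm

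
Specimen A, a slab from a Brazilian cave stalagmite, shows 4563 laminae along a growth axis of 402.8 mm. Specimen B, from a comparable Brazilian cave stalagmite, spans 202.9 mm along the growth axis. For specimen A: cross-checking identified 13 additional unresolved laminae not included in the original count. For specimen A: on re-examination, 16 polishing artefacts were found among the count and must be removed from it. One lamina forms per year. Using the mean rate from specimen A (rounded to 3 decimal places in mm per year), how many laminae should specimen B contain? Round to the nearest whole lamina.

Specimen A: adjusted count: 4563 − 16 + 13 = 4560 laminae.
A: Extension rate ≈ 402.8 / 4560 = 0.088 mm per year.
For B, 202.9 / 0.088 = 2305.68 years ≈ 2306 laminae.

2306 laminae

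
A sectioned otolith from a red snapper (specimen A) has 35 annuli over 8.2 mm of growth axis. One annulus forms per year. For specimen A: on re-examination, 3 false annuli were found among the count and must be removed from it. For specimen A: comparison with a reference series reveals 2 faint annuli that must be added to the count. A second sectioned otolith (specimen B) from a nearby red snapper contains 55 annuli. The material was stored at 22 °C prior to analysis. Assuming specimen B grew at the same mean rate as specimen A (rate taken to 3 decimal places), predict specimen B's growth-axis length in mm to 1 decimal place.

Specimen A: true annulus count = 35 − 3 + 2 = 34.
A: Mean rate = 8.2 mm / 34 years ≈ 0.241 mm/yr.
For B, 0.241 mm/year × 55 years = 13.3 mm.

13.3 mm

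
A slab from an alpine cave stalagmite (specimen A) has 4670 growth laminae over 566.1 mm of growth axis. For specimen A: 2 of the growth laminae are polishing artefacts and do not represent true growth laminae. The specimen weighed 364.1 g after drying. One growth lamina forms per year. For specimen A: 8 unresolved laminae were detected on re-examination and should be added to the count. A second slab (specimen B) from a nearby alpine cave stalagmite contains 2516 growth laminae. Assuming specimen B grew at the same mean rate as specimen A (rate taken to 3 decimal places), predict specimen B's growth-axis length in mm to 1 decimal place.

304.4 mm

Specimen A: after corrections the count is 4670 − 2 + 8 = 4676 growth laminae.
A: 566.1 mm over 4676 years gives 566.1 / 4676 ≈ 0.121 mm per year.
For B, 0.121 mm/year × 2516 years = 304.4 mm.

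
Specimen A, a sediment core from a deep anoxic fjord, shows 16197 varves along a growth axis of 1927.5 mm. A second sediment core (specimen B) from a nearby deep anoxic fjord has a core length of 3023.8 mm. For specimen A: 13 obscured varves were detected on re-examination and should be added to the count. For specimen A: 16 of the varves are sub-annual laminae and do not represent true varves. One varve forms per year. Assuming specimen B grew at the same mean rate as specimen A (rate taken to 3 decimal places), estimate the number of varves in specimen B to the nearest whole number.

Specimen A: correcting the raw count gives 16197 − 16 + 13 = 16194 true varves.
A: Extension rate ≈ 1927.5 / 16194 = 0.119 mm per year.
For B, 3023.8 / 0.119 = 25410.08 years ≈ 25410 varves.

25410 varves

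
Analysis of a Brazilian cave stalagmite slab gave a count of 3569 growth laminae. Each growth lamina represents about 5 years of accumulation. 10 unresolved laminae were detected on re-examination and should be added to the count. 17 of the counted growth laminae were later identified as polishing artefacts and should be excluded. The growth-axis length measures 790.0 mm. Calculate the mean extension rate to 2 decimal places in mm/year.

Correcting the raw count gives 3569 − 17 + 10 = 3562 true growth laminae.
At 5 years per growth lamina, 3562 × 5 = 17810 years.
Extension rate ≈ 790.0 / 17810 = 0.04 mm/year.

0.04 mm/year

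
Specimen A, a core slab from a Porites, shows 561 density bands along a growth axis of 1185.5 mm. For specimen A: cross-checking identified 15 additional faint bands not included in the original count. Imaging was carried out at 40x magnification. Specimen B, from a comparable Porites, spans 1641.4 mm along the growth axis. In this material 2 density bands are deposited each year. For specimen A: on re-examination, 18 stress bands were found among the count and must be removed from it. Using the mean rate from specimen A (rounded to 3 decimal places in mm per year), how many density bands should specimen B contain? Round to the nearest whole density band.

Specimen A: adjusted count: 561 − 18 + 15 = 558 density bands.
Specimen A: 558 density bands at 2 per year is 558 / 2 = 279 years.
A: 1185.5 mm over 279 years gives 1185.5 / 279 ≈ 4.249 mm/yr.
For B, 1641.4 / 4.249 = 386.30 years; at 2 density bands per year that is 386.30 × 2 ≈ 773 density bands.

773 density bands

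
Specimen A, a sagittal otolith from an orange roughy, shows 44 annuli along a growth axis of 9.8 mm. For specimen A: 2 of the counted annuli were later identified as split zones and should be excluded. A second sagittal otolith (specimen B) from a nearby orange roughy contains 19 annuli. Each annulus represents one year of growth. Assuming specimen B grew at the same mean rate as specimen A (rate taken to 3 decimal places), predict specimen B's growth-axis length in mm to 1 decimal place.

Specimen A: correcting the raw count gives 44 − 2 = 42 true annuli.
A: Extension rate ≈ 9.8 / 42 = 0.233 mm/year.
B's length ≈ 0.233 × 19 = 4.4 mm.

4.4 mm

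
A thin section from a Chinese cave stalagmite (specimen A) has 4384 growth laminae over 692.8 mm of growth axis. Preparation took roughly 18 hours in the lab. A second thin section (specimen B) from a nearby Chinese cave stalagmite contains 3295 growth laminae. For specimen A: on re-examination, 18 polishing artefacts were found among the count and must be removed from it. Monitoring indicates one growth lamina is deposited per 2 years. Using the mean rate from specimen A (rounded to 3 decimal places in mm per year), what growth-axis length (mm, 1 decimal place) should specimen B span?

Specimen A: true growth lamina count = 4384 − 18 = 4366.
Specimen A: multiplying by 2 years per growth lamina: 4366 × 2 = 8732 years.
A: Extension rate ≈ 692.8 / 8732 = 0.079 mm/year.
Specimen B: at 2 years per growth lamina, 3295 × 2 = 6590 years. For B, 0.079 mm/year × 6590 years = 520.6 mm.

520.6 mm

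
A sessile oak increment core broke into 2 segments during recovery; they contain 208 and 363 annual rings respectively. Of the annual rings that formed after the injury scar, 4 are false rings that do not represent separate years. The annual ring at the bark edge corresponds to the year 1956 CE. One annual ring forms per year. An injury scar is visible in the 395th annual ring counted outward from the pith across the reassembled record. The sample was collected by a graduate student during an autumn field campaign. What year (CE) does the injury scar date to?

Total annual rings = 208 + 363 = 571.
The injury scar sits at annual ring 395 from the pith, so 571 − 395 = 176 annual rings formed after it.
176 − 4 false = 172 true annual rings after the injury scar.
Counting back 172 years from 1956 CE places the injury scar in 1956 − 172 = 1784 CE.

1784 CE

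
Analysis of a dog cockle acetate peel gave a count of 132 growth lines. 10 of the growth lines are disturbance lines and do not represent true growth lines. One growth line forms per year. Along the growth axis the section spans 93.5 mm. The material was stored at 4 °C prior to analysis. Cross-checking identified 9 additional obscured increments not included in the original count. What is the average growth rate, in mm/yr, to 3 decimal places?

Correcting the raw count gives 132 − 10 + 9 = 131 true growth lines.
93.5 mm over 131 years gives 93.5 / 131 ≈ 0.714 mm/yr.

0.714 mm/yr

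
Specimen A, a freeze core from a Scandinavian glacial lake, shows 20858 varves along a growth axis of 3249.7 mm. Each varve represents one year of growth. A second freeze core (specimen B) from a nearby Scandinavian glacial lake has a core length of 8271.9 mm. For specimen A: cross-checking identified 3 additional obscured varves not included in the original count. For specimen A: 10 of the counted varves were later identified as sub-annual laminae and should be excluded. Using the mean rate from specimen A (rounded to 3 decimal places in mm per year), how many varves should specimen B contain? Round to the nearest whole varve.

53025 varves

Specimen A: true varve count = 20858 − 10 + 3 = 20851.
A: Mean rate = 3249.7 mm / 20851 years ≈ 0.156 mm/year.
B spans 8271.9 / 0.156 = 53025.00 years ≈ 53025 varves.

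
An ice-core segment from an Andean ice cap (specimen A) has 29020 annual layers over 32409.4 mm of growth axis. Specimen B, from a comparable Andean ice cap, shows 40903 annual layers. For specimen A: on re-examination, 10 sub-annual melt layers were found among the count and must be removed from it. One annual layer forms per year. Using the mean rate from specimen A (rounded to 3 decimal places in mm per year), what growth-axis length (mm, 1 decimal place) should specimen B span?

Specimen A: true annual layer count = 29020 − 10 = 29010.
A: 32409.4 mm over 29010 years gives 32409.4 / 29010 ≈ 1.117 mm/yr.
B's length ≈ 1.117 × 40903 = 45688.7 mm.

45688.7 mm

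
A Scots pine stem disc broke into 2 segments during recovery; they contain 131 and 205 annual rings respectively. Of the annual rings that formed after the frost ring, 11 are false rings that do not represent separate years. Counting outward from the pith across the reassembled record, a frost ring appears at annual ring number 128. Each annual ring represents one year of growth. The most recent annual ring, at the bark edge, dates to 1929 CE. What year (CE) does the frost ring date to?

1732 CE

Total annual rings = 131 + 205 = 336.
Between annual ring 128 and the bark edge there are 336 − 128 = 208 annual rings.
Removing the 11 false annual rings leaves 208 − 11 = 197 true annual rings beyond the frost ring.
Counting back 197 years from 1929 CE places the frost ring in 1929 − 197 = 1732 CE.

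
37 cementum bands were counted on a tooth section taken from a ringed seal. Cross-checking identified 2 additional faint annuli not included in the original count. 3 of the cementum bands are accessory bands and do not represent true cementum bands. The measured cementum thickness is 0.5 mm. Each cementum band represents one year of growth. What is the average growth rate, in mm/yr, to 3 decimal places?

0.014 mm/yr

Adjusted count: 37 − 3 + 2 = 36 cementum bands.
Mean rate = 0.5 mm / 36 years ≈ 0.014 mm/yr.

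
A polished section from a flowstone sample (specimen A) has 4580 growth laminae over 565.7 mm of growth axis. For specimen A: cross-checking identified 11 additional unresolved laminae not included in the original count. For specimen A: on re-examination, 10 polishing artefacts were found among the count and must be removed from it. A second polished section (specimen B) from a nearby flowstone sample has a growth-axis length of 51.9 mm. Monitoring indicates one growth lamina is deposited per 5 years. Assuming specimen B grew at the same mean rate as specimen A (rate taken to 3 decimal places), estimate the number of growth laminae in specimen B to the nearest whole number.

Specimen A: correcting the raw count gives 4580 − 10 + 11 = 4581 true growth laminae.
Specimen A: at 5 years per growth lamina, 4581 × 5 = 22905 years.
A: Extension rate ≈ 565.7 / 22905 = 0.025 mm/year.
Specimen B: 51.9 mm / 0.025 mm per year = 2076.00 years; at 5 years per growth lamina that is 2076.00 / 5 ≈ 415 growth laminae.

415 growth laminae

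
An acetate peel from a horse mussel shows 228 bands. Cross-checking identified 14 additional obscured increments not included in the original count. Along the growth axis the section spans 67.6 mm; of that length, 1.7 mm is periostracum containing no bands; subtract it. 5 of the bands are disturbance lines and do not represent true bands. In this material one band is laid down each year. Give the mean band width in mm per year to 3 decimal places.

0.278 mm per year

After corrections the count is 228 − 5 + 14 = 237 bands.
The growth record spans 67.6 − 1.7 = 65.9 mm.
Extension rate ≈ 65.9 / 237 = 0.278 mm per year.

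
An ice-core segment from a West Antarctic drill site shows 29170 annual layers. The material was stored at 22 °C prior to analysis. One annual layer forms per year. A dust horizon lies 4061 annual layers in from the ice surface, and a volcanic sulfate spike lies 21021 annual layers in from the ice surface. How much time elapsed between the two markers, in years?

21021 − 4061 = 16960 annual layers lie between the two events.
That is 16960 years at one annual layer per year.

16960 years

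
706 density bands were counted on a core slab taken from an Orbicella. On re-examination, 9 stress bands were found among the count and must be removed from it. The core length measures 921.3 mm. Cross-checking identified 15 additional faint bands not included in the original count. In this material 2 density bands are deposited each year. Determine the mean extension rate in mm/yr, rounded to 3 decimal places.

2.588 mm/yr

After corrections the count is 706 − 9 + 15 = 712 density bands.
712 density bands at 2 per year is 712 / 2 = 356 years.
921.3 mm over 356 years gives 921.3 / 356 ≈ 2.588 mm/yr.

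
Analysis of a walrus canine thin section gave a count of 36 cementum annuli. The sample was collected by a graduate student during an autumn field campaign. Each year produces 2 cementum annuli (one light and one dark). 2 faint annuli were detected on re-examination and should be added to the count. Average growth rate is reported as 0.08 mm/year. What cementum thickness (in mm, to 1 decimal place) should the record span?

True cementum annulus count = 36 + 2 = 38.
38 cementum annuli at 2 per year is 38 / 2 = 19 years.
Length ≈ 0.08 × 19 = 1.5 mm.

1.5 mm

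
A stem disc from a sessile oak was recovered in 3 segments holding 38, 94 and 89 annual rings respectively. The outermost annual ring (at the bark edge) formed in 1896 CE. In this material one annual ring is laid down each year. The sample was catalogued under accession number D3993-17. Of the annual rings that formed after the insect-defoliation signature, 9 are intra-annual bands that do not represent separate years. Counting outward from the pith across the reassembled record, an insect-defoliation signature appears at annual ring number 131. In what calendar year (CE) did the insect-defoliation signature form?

1815 CE

Total annual rings = 38 + 94 + 89 = 221.
221 − 131 = 90 annual rings lie beyond the insect-defoliation signature toward the bark edge.
90 − 9 false = 81 true annual rings after the insect-defoliation signature.
Counting back 81 years from 1896 CE places the insect-defoliation signature in 1896 − 81 = 1815 CE.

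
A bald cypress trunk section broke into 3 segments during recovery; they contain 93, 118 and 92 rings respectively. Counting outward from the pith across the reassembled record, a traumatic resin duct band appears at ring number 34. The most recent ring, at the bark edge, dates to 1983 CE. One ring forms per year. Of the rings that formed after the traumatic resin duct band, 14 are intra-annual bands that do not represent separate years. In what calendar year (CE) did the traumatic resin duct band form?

1728 CE

Total rings = 93 + 118 + 92 = 303.
The traumatic resin duct band sits at ring 34 from the pith, so 303 − 34 = 269 rings formed after it.
Removing the 14 false rings leaves 269 − 14 = 255 true rings beyond the traumatic resin duct band.
The ring at the bark edge is 1983 CE, so the traumatic resin duct band dates to 1983 − 255 = 1728 CE.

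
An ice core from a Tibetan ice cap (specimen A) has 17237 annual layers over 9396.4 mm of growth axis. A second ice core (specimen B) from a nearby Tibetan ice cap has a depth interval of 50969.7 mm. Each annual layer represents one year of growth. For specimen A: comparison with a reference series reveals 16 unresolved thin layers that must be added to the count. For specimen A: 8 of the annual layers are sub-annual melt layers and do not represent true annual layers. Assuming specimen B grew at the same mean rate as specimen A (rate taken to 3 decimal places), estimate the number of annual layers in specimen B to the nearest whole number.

93522 annual layers

Specimen A: true annual layer count = 17237 − 8 + 16 = 17245.
A: 9396.4 mm over 17245 years gives 9396.4 / 17245 ≈ 0.545 mm per year.
For B, 50969.7 / 0.545 = 93522.39 years ≈ 93522 annual layers.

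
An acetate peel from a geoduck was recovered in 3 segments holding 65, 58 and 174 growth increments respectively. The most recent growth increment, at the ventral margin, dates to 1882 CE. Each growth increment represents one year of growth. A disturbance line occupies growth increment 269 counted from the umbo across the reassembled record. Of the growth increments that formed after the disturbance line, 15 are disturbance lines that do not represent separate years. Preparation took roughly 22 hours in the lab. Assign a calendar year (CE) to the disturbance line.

Total growth increments = 65 + 58 + 174 = 297.
The disturbance line sits at growth increment 269 from the umbo, so 297 − 269 = 28 growth increments formed after it.
28 − 15 false = 13 true growth increments after the disturbance line.
1882 − 13 = 1869 CE.

1869 CE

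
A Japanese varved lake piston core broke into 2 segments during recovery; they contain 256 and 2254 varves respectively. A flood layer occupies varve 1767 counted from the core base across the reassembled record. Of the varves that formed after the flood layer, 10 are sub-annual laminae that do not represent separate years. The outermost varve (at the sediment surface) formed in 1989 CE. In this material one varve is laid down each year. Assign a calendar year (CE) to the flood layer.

1256 CE

Total varves = 256 + 2254 = 2510.
The flood layer sits at varve 1767 from the core base, so 2510 − 1767 = 743 varves formed after it.
743 − 10 false = 733 true varves after the flood layer.
Counting back 733 years from 1989 CE places the flood layer in 1989 − 733 = 1256 CE.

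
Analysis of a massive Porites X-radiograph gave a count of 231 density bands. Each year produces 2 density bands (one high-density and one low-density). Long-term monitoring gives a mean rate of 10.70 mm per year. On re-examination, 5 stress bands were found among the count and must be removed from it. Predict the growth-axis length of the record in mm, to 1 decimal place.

1209.1 mm

True density band count = 231 − 5 = 226.
Dividing by 2 density bands per year: 226 / 2 = 113 years.
113 years at 10.70 mm/year gives 10.70 × 113 = 1209.1 mm.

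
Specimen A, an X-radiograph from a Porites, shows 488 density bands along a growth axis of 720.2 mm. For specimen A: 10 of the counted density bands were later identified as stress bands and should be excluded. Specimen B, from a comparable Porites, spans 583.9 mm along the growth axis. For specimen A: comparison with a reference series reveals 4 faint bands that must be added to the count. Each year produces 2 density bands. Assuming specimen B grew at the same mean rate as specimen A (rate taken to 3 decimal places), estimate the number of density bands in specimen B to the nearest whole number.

Specimen A: true density band count = 488 − 10 + 4 = 482.
Specimen A: dividing by 2 density bands per year: 482 / 2 = 241 years.
A: 720.2 mm over 241 years gives 720.2 / 241 ≈ 2.988 mm per year.
For B, 583.9 / 2.988 = 195.41 years; at 2 density bands per year that is 195.41 × 2 ≈ 391 density bands.

391 density bands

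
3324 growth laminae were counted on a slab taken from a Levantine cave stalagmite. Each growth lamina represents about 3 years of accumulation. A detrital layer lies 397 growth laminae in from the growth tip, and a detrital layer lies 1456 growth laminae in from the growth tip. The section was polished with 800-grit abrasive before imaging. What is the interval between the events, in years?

1456 − 397 = 1059 growth laminae lie between the two events.
1059 growth laminae at 3 years each span 1059 × 3 = 3177 years.

3177 yr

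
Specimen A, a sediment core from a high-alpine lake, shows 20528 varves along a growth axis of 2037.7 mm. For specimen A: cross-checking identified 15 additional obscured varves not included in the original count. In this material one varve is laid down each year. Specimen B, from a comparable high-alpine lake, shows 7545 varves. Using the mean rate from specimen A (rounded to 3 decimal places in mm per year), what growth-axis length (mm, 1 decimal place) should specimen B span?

Specimen A: true varve count = 20528 + 15 = 20543.
A: Mean rate = 2037.7 mm / 20543 years ≈ 0.099 mm per year.
B's length ≈ 0.099 × 7545 = 747.0 mm.

747.0 mm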